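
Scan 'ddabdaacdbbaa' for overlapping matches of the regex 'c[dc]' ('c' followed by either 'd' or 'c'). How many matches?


Pattern: c[dc] means 'c' followed by either 'd' or 'c'.
Scanning 'ddabdaacdbbaa' position-by-position:
  Pos 0: window 'dd' -> no
  Pos 1: window 'da' -> no
  Pos 2: window 'ab' -> no
  Pos 3: window 'bd' -> no
  Pos 4: window 'da' -> no
  Pos 5: window 'aa' -> no
  Pos 6: window 'ac' -> no
  Pos 7: window 'cd' -> MATCH
  Pos 8: window 'db' -> no
  Pos 9: window 'bb' -> no
  Pos 10: window 'ba' -> no
  Pos 11: window 'aa' -> no
  Pos 12: window 'a' -> no
Total matches: 1

1


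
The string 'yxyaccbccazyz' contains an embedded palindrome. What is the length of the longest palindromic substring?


Scanning 'yxyaccbccazyz' for palindromic substrings.
Substring at positions 3-9: 'accbcca'.
Check: reverse('accbcca') = 'accbcca' -> palindrome confirmed.
Neighbouring characters ('y' / 'z') break symmetry, so it cannot extend further.
No longer palindromic substring exists; longest length = 7

7


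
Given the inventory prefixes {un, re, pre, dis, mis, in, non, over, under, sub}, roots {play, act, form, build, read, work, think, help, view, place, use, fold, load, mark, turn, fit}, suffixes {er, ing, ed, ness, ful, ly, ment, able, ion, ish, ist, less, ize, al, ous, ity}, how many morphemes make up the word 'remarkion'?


Segmenting 'remarkion' against the inventory:
  're' -> prefix (morpheme 1)
  'mark' -> root (morpheme 2)
  'ion' -> suffix (morpheme 3)
Total morphemes: 3

3


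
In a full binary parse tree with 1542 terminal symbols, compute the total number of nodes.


Leaf nodes (terminals): 1542
Internal nodes = n - 1 = 1542 - 1 = 1541
Total = leaves + internal = 1542 + 1541 = 3083

3083


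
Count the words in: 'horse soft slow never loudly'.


Counting words by splitting on spaces:
  Word 1: 'horse'
  Word 2: 'soft'
  Word 3: 'slow'
  Word 4: 'never'
  Word 5: 'loudly'
Total words: 5

5


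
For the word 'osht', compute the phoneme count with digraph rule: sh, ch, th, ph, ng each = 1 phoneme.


Parsing 'osht' greedily, digraphs first:
  'o' -> vowel phoneme (phonemes so far: 1)
  'sh' -> digraph (1 consonant phoneme) (phonemes so far: 2)
  't' -> consonant phoneme (phonemes so far: 3)
Total phonemes: 3

3


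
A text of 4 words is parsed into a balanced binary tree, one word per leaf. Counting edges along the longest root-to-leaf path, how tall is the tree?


In a balanced binary tree with n leaves the deepest leaf is ceil(log2(n)) edges below the root.
log2(4) = 2.0000
ceil(2.0000) = 2
height (edges) = 2

2


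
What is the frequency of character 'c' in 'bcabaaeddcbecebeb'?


Scanning 'bcabaaeddcbecebeb' for 'c':
  Position 1: 'c' -> MATCH (count: 1)
  Position 9: 'c' -> MATCH (count: 2)
  Position 12: 'c' -> MATCH (count: 3)
Total occurrences of 'c': 3

3


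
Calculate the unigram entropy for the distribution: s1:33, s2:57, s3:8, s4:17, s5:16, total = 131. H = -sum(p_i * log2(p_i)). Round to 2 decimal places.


Computing entropy H = -sum(p_i * log2(p_i)):
  s1: p = 33/131 = 0.2519, -p*log2(p) = 0.5011
  s2: p = 57/131 = 0.4351, -p*log2(p) = 0.5224
  s3: p = 8/131 = 0.0611, -p*log2(p) = 0.2463
  s4: p = 17/131 = 0.1298, -p*log2(p) = 0.3823
  s5: p = 16/131 = 0.1221, -p*log2(p) = 0.3705
H = sum of terms = 2.0226
Rounded to 2 decimals: 2.02

2.02


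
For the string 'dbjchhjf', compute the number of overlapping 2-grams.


String 'dbjchhjf' has length L = 8.
Number of overlapping n-grams = L - n + 1
Substituting: 8 - 2 + 1 = 7

7


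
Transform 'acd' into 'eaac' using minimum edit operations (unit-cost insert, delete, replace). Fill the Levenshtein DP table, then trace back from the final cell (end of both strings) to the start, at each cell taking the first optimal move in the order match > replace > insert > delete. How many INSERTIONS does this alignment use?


Edit distance = 3. Backtracking from cell (3, 4) with preference match > replace > insert > delete,
then listing the resulting alignment 'acd' -> 'eaac' left to right:
  Step 1: insert 'e' [insertion #1]
  Step 2: keep 'a'
  Step 3: replace c->a
  Step 4: replace d->c
Total insertions: 1

1


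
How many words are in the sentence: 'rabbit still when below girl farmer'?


Counting words by splitting on spaces:
  Word 1: 'rabbit'
  Word 2: 'still'
  Word 3: 'when'
  Word 4: 'below'
  Word 5: 'girl'
  Word 6: 'farmer'
Total words: 6

6


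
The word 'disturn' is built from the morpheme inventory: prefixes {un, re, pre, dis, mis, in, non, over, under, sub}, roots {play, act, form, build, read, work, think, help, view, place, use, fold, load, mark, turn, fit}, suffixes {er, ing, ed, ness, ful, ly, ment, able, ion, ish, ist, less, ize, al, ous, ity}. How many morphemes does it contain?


Segmenting 'disturn' against the inventory:
  'dis' -> prefix (morpheme 1)
  'turn' -> root (morpheme 2)
Total morphemes: 2

2


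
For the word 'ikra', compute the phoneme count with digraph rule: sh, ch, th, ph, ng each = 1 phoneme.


Parsing 'ikra' greedily, digraphs first:
  'i' -> vowel phoneme (phonemes so far: 1)
  'k' -> consonant phoneme (phonemes so far: 2)
  'r' -> consonant phoneme (phonemes so far: 3)
  'a' -> vowel phoneme (phonemes so far: 4)
Total phonemes: 4

4


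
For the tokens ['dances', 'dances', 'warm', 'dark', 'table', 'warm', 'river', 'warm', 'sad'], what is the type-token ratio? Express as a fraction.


Tokens: 9
Unique types: ('dances', 'dark', 'river', 'sad', 'table', 'warm') = 6
TTR = 6/9
Simplify: divide both by 3 -> 2/3
TTR = 2/3

2/3


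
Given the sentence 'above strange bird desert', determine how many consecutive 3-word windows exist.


Word trigrams from [4] words:
  Trigram 1: (above strange bird)
  Trigram 2: (strange bird desert)
Total word trigrams: 4 - 2 = 2

2


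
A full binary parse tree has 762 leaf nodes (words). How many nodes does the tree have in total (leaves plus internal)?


Leaf nodes (terminals): 762
Internal nodes = n - 1 = 762 - 1 = 761
Total = leaves + internal = 762 + 761 = 1523

1523


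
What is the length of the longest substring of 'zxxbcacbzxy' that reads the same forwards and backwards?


Scanning 'zxxbcacbzxy' for palindromic substrings.
Substring at positions 3-7: 'bcacb'.
Check: reverse('bcacb') = 'bcacb' -> palindrome confirmed.
Neighbouring characters ('x' / 'z') break symmetry, so it cannot extend further.
No longer palindromic substring exists; longest length = 5

5


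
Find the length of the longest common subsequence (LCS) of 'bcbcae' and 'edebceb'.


DP table for LCS of 'bcbcae' and 'edebceb':
       e  d  e  b  c  e  b
    0  0  0  0  0  0  0  0
  b 0  0  0  0  1  1  1  1
  c 0  0  0  0  1  2  2  2
  b 0  0  0  0  1  2  2  3
  c 0  0  0  0  1  2  2  3
  a 0  0  0  0  1  2  2  3
  e 0  1  1  1  1  2  3  3
LCS: 'bcb'
LCS length = 3

3


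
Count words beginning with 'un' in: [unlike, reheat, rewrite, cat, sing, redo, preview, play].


Checking each word for prefix 'un':
  'unlike' -> YES, starts with 'un' (count: 1)
  'reheat' -> no (count: 1)
  'rewrite' -> no (count: 1)
  'cat' -> no (count: 1)
  'sing' -> no (count: 1)
  'redo' -> no (count: 1)
  'preview' -> no (count: 1)
  'play' -> no (count: 1)
Total with prefix 'un': 1

1


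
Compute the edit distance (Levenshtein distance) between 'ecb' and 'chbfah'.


Building DP table for s1='ecb' (len 3) and s2='chbfah' (len 6):
       c  h  b  f  a  h
    0  1  2  3  4  5  6
  e 1  1  2  3  4  5  6
  c 2  1  2  3  4  5  6
  b 3  2  2  2  3  4  5
Edit distance = dp[3][6] = 5

5


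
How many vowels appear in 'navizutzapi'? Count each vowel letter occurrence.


Scanning each character of 'navizutzapi':
  Position 1: 'n' -> consonant (running count: 0)
  Position 2: 'a' -> vowel (running count: 1)
  Position 3: 'v' -> consonant (running count: 1)
  Position 4: 'i' -> vowel (running count: 2)
  Position 5: 'z' -> consonant (running count: 2)
  Position 6: 'u' -> vowel (running count: 3)
  Position 7: 't' -> consonant (running count: 3)
  Position 8: 'z' -> consonant (running count: 3)
  Position 9: 'a' -> vowel (running count: 4)
  Position 10: 'p' -> consonant (running count: 4)
  Position 11: 'i' -> vowel (running count: 5)
Total vowels: 5

5


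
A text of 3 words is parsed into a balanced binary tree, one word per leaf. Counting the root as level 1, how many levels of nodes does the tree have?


In a balanced binary tree with n leaves the deepest leaf is ceil(log2(n)) edges below the root,
so counting node levels inclusive of root and leaves gives ceil(log2(n)) + 1 levels.
log2(3) = 1.5850
ceil(1.5850) = 2
levels = 2 + 1 = 3

3


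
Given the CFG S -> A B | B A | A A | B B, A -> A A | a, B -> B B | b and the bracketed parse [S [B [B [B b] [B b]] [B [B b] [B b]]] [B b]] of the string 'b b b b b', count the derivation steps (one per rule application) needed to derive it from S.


Every bracketed nonterminal node [X ...] in the tree is produced by exactly one rule application.
Reading the tree off as a leftmost derivation:
  Step 1: S  =>  B B   (applied S -> B B)
  Step 2: B B  =>  B B B   (applied B -> B B)
  Step 3: B B B  =>  B B B B   (applied B -> B B)
  Step 4: B B B B  =>  b B B B   (applied B -> b)
  Step 5: b B B B  =>  b b B B   (applied B -> b)
  Step 6: b b B B  =>  b b B B B   (applied B -> B B)
  Step 7: b b B B B  =>  b b b B B   (applied B -> b)
  Step 8: b b b B B  =>  b b b b B   (applied B -> b)
  Step 9: b b b b B  =>  b b b b b   (applied B -> b)
Final yield: b b b b b
Total rewrite steps: 9

9


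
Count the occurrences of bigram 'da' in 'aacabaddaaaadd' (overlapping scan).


Scanning 'aacabaddaaaadd' for bigram 'da':
  Position 0: 'aa' -> no
  Position 1: 'ac' -> no
  Position 2: 'ca' -> no
  Position 3: 'ab' -> no
  Position 4: 'ba' -> no
  Position 5: 'ad' -> no
  Position 6: 'dd' -> no
  Position 7: 'da' -> MATCH
  Position 8: 'aa' -> no
  Position 9: 'aa' -> no
  Position 10: 'aa' -> no
  Position 11: 'ad' -> no
  Position 12: 'dd' -> no
Total matches: 1

1


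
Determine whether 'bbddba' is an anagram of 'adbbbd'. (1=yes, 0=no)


Sort characters of 'bbddba': 'abbbdd'
Sort characters of 'adbbbd': 'abbbdd'
Sorted forms match -> they ARE anagrams
Result: 1

1


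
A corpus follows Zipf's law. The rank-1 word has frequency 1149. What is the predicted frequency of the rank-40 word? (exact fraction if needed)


Zipf's law: freq(rank) = f1 / rank
f1 = 1149, rank = 40
freq = 1149 / 40
GCD(1149, 40) = 1
Simplified: 1149/40

1149/40


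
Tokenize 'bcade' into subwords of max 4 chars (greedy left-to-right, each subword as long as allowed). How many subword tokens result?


'bcade' has 5 characters.
Chunking with max size 4:
  Chunk 1: 'bcad' (positions 0-3)
  Chunk 2: 'e' (positions 4-4)
Total chunks: ceil(5 / 4) = 2

2


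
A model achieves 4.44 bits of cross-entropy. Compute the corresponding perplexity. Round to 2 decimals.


Perplexity formula: PP = 2^H
H = 4.44
PP = 2^4.44
Decompose: 2^4.44 = 2^4 * 2^0.44
2^4 = 16, 2^0.44 ~ 1.3566043
PP ~ 16 * 1.3566043 = 21.7056688
Rounded to 2 decimals: 21.71

21.71


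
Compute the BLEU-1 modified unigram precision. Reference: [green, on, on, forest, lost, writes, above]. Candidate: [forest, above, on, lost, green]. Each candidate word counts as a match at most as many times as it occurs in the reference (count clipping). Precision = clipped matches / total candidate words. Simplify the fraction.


Reference word counts: {'above': 1, 'forest': 1, 'green': 1, 'lost': 1, 'on': 2, 'writes': 1}
Checking each candidate word (with clipping):
  'forest' -> in reference (ref count 1, used 1/1) -> match (matches: 1)
  'above' -> in reference (ref count 1, used 1/1) -> match (matches: 2)
  'on' -> in reference (ref count 2, used 1/2) -> match (matches: 3)
  'lost' -> in reference (ref count 1, used 1/1) -> match (matches: 4)
  'green' -> in reference (ref count 1, used 1/1) -> match (matches: 5)
Clipped matches: 5, Candidate length: 5
Precision = 5/5 = 1

1


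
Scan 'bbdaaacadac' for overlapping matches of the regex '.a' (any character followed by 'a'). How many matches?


Pattern: .a means any character followed by 'a'.
Scanning 'bbdaaacadac' position-by-position:
  Pos 0: window 'bb' -> no
  Pos 1: window 'bd' -> no
  Pos 2: window 'da' -> MATCH
  Pos 3: window 'aa' -> MATCH
  Pos 4: window 'aa' -> MATCH
  Pos 5: window 'ac' -> no
  Pos 6: window 'ca' -> MATCH
  Pos 7: window 'ad' -> no
  Pos 8: window 'da' -> MATCH
  Pos 9: window 'ac' -> no
  Pos 10: window 'c' -> no
Total matches: 5

5


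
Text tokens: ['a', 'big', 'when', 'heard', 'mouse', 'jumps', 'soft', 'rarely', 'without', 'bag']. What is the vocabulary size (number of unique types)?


Listing all tokens and tracking unique types:
  Token 1: 'a' -> NEW (unique so far: 1)
  Token 2: 'big' -> NEW (unique so far: 2)
  Token 3: 'when' -> NEW (unique so far: 3)
  Token 4: 'heard' -> NEW (unique so far: 4)
  Token 5: 'mouse' -> NEW (unique so far: 5)
  Token 6: 'jumps' -> NEW (unique so far: 6)
  Token 7: 'soft' -> NEW (unique so far: 7)
  Token 8: 'rarely' -> NEW (unique so far: 8)
  Token 9: 'without' -> NEW (unique so far: 9)
  Token 10: 'bag' -> NEW (unique so far: 10)
Unique types: ('a', 'bag', 'big', 'heard', 'jumps', 'mouse', 'rarely', 'soft', 'when', 'without')
Vocabulary size: 10

10


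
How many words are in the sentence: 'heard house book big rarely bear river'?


Counting words by splitting on spaces:
  Word 1: 'heard'
  Word 2: 'house'
  Word 3: 'book'
  Word 4: 'big'
  Word 5: 'rarely'
  Word 6: 'bear'
  Word 7: 'river'
Total words: 7

7


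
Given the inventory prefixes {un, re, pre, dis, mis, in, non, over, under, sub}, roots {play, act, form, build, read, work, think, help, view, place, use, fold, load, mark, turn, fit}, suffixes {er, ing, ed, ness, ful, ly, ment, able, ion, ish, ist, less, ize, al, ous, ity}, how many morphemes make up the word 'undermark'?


Segmenting 'undermark' against the inventory:
  'under' -> prefix (morpheme 1)
  'mark' -> root (morpheme 2)
Total morphemes: 2

2


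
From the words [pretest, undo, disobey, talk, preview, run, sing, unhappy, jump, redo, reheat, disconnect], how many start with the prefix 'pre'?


Checking each word for prefix 'pre':
  'pretest' -> YES, starts with 'pre' (count: 1)
  'undo' -> no (count: 1)
  'disobey' -> no (count: 1)
  'talk' -> no (count: 1)
  'preview' -> YES, starts with 'pre' (count: 2)
  'run' -> no (count: 2)
  'sing' -> no (count: 2)
  'unhappy' -> no (count: 2)
  'jump' -> no (count: 2)
  'redo' -> no (count: 2)
  'reheat' -> no (count: 2)
  'disconnect' -> no (count: 2)
Total with prefix 'pre': 2

2


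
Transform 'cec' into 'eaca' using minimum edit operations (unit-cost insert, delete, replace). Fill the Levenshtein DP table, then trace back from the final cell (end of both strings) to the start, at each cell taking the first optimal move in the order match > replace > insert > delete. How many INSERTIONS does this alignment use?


Edit distance = 3. Backtracking from cell (3, 4) with preference match > replace > insert > delete,
then listing the resulting alignment 'cec' -> 'eaca' left to right:
  Step 1: replace c->e
  Step 2: replace e->a
  Step 3: keep 'c'
  Step 4: insert 'a' [insertion #1]
Total insertions: 1

1


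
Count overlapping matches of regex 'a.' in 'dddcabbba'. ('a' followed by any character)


Pattern: a. means 'a' followed by any character.
Scanning 'dddcabbba' position-by-position:
  Pos 0: window 'dd' -> no
  Pos 1: window 'dd' -> no
  Pos 2: window 'dc' -> no
  Pos 3: window 'ca' -> no
  Pos 4: window 'ab' -> MATCH
  Pos 5: window 'bb' -> no
  Pos 6: window 'bb' -> no
  Pos 7: window 'ba' -> no
  Pos 8: window 'a' -> no
Total matches: 1

1


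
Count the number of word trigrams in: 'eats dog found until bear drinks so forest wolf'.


Word trigrams from [9] words:
  Trigram 1: (eats dog found)
  Trigram 2: (dog found until)
  Trigram 3: (found until bear)
  Trigram 4: (until bear drinks)
  Trigram 5: (bear drinks so)
  Trigram 6: (drinks so forest)
  Trigram 7: (so forest wolf)
Total word trigrams: 9 - 2 = 7

7


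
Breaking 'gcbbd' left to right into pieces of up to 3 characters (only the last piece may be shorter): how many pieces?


'gcbbd' has 5 characters.
Chunking with max size 3:
  Chunk 1: 'gcb' (positions 0-2)
  Chunk 2: 'bd' (positions 3-4)
Total chunks: ceil(5 / 3) = 2

2


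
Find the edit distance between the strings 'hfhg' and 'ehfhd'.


Building DP table for s1='hfhg' (len 4) and s2='ehfhd' (len 5):
       e  h  f  h  d
    0  1  2  3  4  5
  h 1  1  1  2  3  4
  f 2  2  2  1  2  3
  h 3  3  2  2  1  2
  g 4  4  3  3  2  2
Edit distance = dp[4][5] = 2

2


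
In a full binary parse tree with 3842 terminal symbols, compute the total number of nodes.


Leaf nodes (terminals): 3842
Internal nodes = n - 1 = 3842 - 1 = 3841
Total = leaves + internal = 3842 + 3841 = 7683

7683


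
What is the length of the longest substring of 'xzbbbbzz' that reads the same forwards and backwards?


Scanning 'xzbbbbzz' for palindromic substrings.
Substring at positions 1-6: 'zbbbbz'.
Check: reverse('zbbbbz') = 'zbbbbz' -> palindrome confirmed.
Neighbouring characters ('x' / 'z') break symmetry, so it cannot extend further.
No longer palindromic substring exists; longest length = 6

6


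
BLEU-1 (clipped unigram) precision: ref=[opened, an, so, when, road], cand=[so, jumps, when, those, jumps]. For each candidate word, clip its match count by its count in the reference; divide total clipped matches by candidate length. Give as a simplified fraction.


Reference word counts: {'an': 1, 'opened': 1, 'road': 1, 'so': 1, 'when': 1}
Checking each candidate word (with clipping):
  'so' -> in reference (ref count 1, used 1/1) -> match (matches: 1)
  'jumps' -> not in reference -> no match (matches: 1)
  'when' -> in reference (ref count 1, used 1/1) -> match (matches: 2)
  'those' -> not in reference -> no match (matches: 2)
  'jumps' -> not in reference -> no match (matches: 2)
Clipped matches: 2, Candidate length: 5
Precision = 2/5

2/5


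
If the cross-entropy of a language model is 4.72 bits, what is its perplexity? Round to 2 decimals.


Perplexity formula: PP = 2^H
H = 4.72
PP = 2^4.72
Decompose: 2^4.72 = 2^4 * 2^0.72
2^4 = 16, 2^0.72 ~ 1.6471820
PP ~ 16 * 1.6471820 = 26.3549120
Rounded to 2 decimals: 26.35

26.35


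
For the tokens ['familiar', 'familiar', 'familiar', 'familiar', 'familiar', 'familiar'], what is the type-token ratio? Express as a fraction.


Tokens: 6
Unique types: ('familiar') = 1
TTR = 1/6
Already in lowest terms.

1/6


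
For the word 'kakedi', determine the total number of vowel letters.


Scanning each character of 'kakedi':
  Position 1: 'k' -> consonant (running count: 0)
  Position 2: 'a' -> vowel (running count: 1)
  Position 3: 'k' -> consonant (running count: 1)
  Position 4: 'e' -> vowel (running count: 2)
  Position 5: 'd' -> consonant (running count: 2)
  Position 6: 'i' -> vowel (running count: 3)
Total vowels: 3

3


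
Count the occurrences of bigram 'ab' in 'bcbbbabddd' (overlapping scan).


Scanning 'bcbbbabddd' for bigram 'ab':
  Position 0: 'bc' -> no
  Position 1: 'cb' -> no
  Position 2: 'bb' -> no
  Position 3: 'bb' -> no
  Position 4: 'ba' -> no
  Position 5: 'ab' -> MATCH
  Position 6: 'bd' -> no
  Position 7: 'dd' -> no
  Position 8: 'dd' -> no
Total matches: 1

1


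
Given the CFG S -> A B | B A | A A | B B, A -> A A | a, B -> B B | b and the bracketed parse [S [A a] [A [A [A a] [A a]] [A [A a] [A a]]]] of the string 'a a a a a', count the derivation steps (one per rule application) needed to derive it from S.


Every bracketed nonterminal node [X ...] in the tree is produced by exactly one rule application.
Reading the tree off as a leftmost derivation:
  Step 1: S  =>  A A   (applied S -> A A)
  Step 2: A A  =>  a A   (applied A -> a)
  Step 3: a A  =>  a A A   (applied A -> A A)
  Step 4: a A A  =>  a A A A   (applied A -> A A)
  Step 5: a A A A  =>  a a A A   (applied A -> a)
  Step 6: a a A A  =>  a a a A   (applied A -> a)
  Step 7: a a a A  =>  a a a A A   (applied A -> A A)
  Step 8: a a a A A  =>  a a a a A   (applied A -> a)
  Step 9: a a a a A  =>  a a a a a   (applied A -> a)
Final yield: a a a a a
Total rewrite steps: 9

9


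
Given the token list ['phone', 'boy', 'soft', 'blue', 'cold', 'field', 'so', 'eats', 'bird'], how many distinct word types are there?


Listing all tokens and tracking unique types:
  Token 1: 'phone' -> NEW (unique so far: 1)
  Token 2: 'boy' -> NEW (unique so far: 2)
  Token 3: 'soft' -> NEW (unique so far: 3)
  Token 4: 'blue' -> NEW (unique so far: 4)
  Token 5: 'cold' -> NEW (unique so far: 5)
  Token 6: 'field' -> NEW (unique so far: 6)
  Token 7: 'so' -> NEW (unique so far: 7)
  Token 8: 'eats' -> NEW (unique so far: 8)
  Token 9: 'bird' -> NEW (unique so far: 9)
Unique types: ('bird', 'blue', 'boy', 'cold', 'eats', 'field', 'phone', 'so', 'soft')
Vocabulary size: 9

9


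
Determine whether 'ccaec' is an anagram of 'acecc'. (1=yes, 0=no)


Sort characters of 'ccaec': 'accce'
Sort characters of 'acecc': 'accce'
Sorted forms match -> they ARE anagrams
Result: 1

1


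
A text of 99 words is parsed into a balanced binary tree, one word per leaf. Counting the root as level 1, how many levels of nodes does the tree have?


In a balanced binary tree with n leaves the deepest leaf is ceil(log2(n)) edges below the root,
so counting node levels inclusive of root and leaves gives ceil(log2(n)) + 1 levels.
log2(99) = 6.6294
ceil(6.6294) = 7
levels = 7 + 1 = 8

8


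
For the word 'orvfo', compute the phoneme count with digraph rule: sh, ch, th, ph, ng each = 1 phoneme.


Parsing 'orvfo' greedily, digraphs first:
  'o' -> vowel phoneme (phonemes so far: 1)
  'r' -> consonant phoneme (phonemes so far: 2)
  'v' -> consonant phoneme (phonemes so far: 3)
  'f' -> consonant phoneme (phonemes so far: 4)
  'o' -> vowel phoneme (phonemes so far: 5)
Total phonemes: 5

5


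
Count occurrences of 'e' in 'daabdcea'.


Scanning 'daabdcea' for 'e':
  Position 6: 'e' -> MATCH (count: 1)
Total occurrences of 'e': 1

1


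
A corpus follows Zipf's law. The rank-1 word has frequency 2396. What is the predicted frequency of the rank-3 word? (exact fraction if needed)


Zipf's law: freq(rank) = f1 / rank
f1 = 2396, rank = 3
freq = 2396 / 3
GCD(2396, 3) = 1
Simplified: 2396/3

2396/3


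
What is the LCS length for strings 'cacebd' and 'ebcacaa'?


DP table for LCS of 'cacebd' and 'ebcacaa':
       e  b  c  a  c  a  a
    0  0  0  0  0  0  0  0
  c 0  0  0  1  1  1  1  1
  a 0  0  0  1  2  2  2  2
  c 0  0  0  1  2  3  3  3
  e 0  1  1  1  2  3  3  3
  b 0  1  2  2  2  3  3  3
  d 0  1  2  2  2  3  3  3
LCS: 'cac'
LCS length = 3

3


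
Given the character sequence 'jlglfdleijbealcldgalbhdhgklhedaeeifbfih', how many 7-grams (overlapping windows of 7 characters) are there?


String 'jlglfdleijbealcldgalbhdhgklhedaeeifbfih' has length L = 39.
Number of overlapping n-grams = L - n + 1
Substituting: 39 - 7 + 1 = 33

33


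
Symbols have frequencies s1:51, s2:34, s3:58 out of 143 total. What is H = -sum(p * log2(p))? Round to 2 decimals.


Computing entropy H = -sum(p_i * log2(p_i)):
  s1: p = 51/143 = 0.3566, -p*log2(p) = 0.5305
  s2: p = 34/143 = 0.2378, -p*log2(p) = 0.4927
  s3: p = 58/143 = 0.4056, -p*log2(p) = 0.5280
H = sum of terms = 1.5512
Rounded to 2 decimals: 1.55

1.55


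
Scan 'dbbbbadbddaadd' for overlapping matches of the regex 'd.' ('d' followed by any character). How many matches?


Pattern: d. means 'd' followed by any character.
Scanning 'dbbbbadbddaadd' position-by-position:
  Pos 0: window 'db' -> MATCH
  Pos 1: window 'bb' -> no
  Pos 2: window 'bb' -> no
  Pos 3: window 'bb' -> no
  Pos 4: window 'ba' -> no
  Pos 5: window 'ad' -> no
  Pos 6: window 'db' -> MATCH
  Pos 7: window 'bd' -> no
  Pos 8: window 'dd' -> MATCH
  Pos 9: window 'da' -> MATCH
  Pos 10: window 'aa' -> no
  Pos 11: window 'ad' -> no
  Pos 12: window 'dd' -> MATCH
  Pos 13: window 'd' -> no
Total matches: 5

5


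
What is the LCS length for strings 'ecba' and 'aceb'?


DP table for LCS of 'ecba' and 'aceb':
       a  c  e  b
    0  0  0  0  0
  e 0  0  0  1  1
  c 0  0  1  1  1
  b 0  0  1  1  2
  a 0  1  1  1  2
LCS: 'eb'
LCS length = 2

2


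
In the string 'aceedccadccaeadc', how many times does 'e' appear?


Scanning 'aceedccadccaeadc' for 'e':
  Position 2: 'e' -> MATCH (count: 1)
  Position 3: 'e' -> MATCH (count: 2)
  Position 12: 'e' -> MATCH (count: 3)
Total occurrences of 'e': 3

3


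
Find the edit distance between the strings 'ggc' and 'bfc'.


Building DP table for s1='ggc' (len 3) and s2='bfc' (len 3):
       b  f  c
    0  1  2  3
  g 1  1  2  3
  g 2  2  2  3
  c 3  3  3  2
Edit distance = dp[3][3] = 2

2


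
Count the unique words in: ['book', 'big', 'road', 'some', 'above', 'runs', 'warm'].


Listing all tokens and tracking unique types:
  Token 1: 'book' -> NEW (unique so far: 1)
  Token 2: 'big' -> NEW (unique so far: 2)
  Token 3: 'road' -> NEW (unique so far: 3)
  Token 4: 'some' -> NEW (unique so far: 4)
  Token 5: 'above' -> NEW (unique so far: 5)
  Token 6: 'runs' -> NEW (unique so far: 6)
  Token 7: 'warm' -> NEW (unique so far: 7)
Unique types: ('above', 'big', 'book', 'road', 'runs', 'some', 'warm')
Vocabulary size: 7

7


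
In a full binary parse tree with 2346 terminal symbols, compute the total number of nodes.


Leaf nodes (terminals): 2346
Internal nodes = n - 1 = 2346 - 1 = 2345
Total = leaves + internal = 2346 + 2345 = 4691

4691


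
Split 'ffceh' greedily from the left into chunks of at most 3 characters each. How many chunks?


'ffceh' has 5 characters.
Chunking with max size 3:
  Chunk 1: 'ffc' (positions 0-2)
  Chunk 2: 'eh' (positions 3-4)
Total chunks: ceil(5 / 3) = 2

2


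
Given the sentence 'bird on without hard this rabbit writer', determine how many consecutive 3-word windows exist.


Word trigrams from [7] words:
  Trigram 1: (bird on without)
  Trigram 2: (on without hard)
  Trigram 3: (without hard this)
  Trigram 4: (hard this rabbit)
  Trigram 5: (this rabbit writer)
Total word trigrams: 7 - 2 = 5

5


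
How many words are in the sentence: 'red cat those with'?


Counting words by splitting on spaces:
  Word 1: 'red'
  Word 2: 'cat'
  Word 3: 'those'
  Word 4: 'with'
Total words: 4

4


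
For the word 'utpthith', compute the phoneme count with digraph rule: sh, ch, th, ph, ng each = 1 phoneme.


Parsing 'utpthith' greedily, digraphs first:
  'u' -> vowel phoneme (phonemes so far: 1)
  't' -> consonant phoneme (phonemes so far: 2)
  'p' -> consonant phoneme (phonemes so far: 3)
  'th' -> digraph (1 consonant phoneme) (phonemes so far: 4)
  'i' -> vowel phoneme (phonemes so far: 5)
  'th' -> digraph (1 consonant phoneme) (phonemes so far: 6)
Total phonemes: 6

6


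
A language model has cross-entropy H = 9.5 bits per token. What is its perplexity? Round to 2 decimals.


Perplexity formula: PP = 2^H
H = 9.5
PP = 2^9.5
Decompose: 2^9.5 = 2^9 * 2^0.5 = 2^9 * sqrt(2)
2^9 = 512, sqrt(2) ~ 1.4142136
PP ~ 512 * 1.4142136 = 724.0773632
Rounded to 2 decimals: 724.08

724.08


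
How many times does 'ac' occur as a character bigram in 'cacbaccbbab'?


Scanning 'cacbaccbbab' for bigram 'ac':
  Position 0: 'ca' -> no
  Position 1: 'ac' -> MATCH
  Position 2: 'cb' -> no
  Position 3: 'ba' -> no
  Position 4: 'ac' -> MATCH
  Position 5: 'cc' -> no
  Position 6: 'cb' -> no
  Position 7: 'bb' -> no
  Position 8: 'ba' -> no
  Position 9: 'ab' -> no
Total matches: 2

2


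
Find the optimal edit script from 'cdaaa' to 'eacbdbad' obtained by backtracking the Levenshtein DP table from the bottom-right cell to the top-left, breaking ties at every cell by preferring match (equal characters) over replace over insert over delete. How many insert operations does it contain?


Edit distance = 5. Backtracking from cell (5, 8) with preference match > replace > insert > delete,
then listing the resulting alignment 'cdaaa' -> 'eacbdbad' left to right:
  Step 1: insert 'e' [insertion #1]
  Step 2: insert 'a' [insertion #2]
  Step 3: keep 'c'
  Step 4: insert 'b' [insertion #3]
  Step 5: keep 'd'
  Step 6: replace a->b
  Step 7: keep 'a'
  Step 8: replace a->d
Total insertions: 3

3


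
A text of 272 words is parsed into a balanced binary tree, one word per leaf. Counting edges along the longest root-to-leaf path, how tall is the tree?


In a balanced binary tree with n leaves the deepest leaf is ceil(log2(n)) edges below the root.
log2(272) = 8.0875
ceil(8.0875) = 9
height (edges) = 9

9


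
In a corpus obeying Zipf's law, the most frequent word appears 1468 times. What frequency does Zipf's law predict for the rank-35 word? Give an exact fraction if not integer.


Zipf's law: freq(rank) = f1 / rank
f1 = 1468, rank = 35
freq = 1468 / 35
GCD(1468, 35) = 1
Simplified: 1468/35

1468/35


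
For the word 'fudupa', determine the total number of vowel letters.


Scanning each character of 'fudupa':
  Position 1: 'f' -> consonant (running count: 0)
  Position 2: 'u' -> vowel (running count: 1)
  Position 3: 'd' -> consonant (running count: 1)
  Position 4: 'u' -> vowel (running count: 2)
  Position 5: 'p' -> consonant (running count: 2)
  Position 6: 'a' -> vowel (running count: 3)
Total vowels: 3

3


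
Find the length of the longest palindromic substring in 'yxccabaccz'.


Scanning 'yxccabaccz' for palindromic substrings.
Substring at positions 2-8: 'ccabacc'.
Check: reverse('ccabacc') = 'ccabacc' -> palindrome confirmed.
Neighbouring characters ('x' / 'z') break symmetry, so it cannot extend further.
No longer palindromic substring exists; longest length = 7

7


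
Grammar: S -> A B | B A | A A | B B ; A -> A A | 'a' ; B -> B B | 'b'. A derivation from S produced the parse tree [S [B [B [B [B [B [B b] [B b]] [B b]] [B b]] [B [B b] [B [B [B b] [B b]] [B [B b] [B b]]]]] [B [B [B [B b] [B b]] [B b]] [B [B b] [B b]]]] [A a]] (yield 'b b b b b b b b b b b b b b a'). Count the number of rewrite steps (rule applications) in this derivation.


Every bracketed nonterminal node [X ...] in the tree is produced by exactly one rule application.
Reading the tree off as a leftmost derivation:
  Step 1: S  =>  B A   (applied S -> B A)
  Step 2: B A  =>  B B A   (applied B -> B B)
  Step 3: B B A  =>  B B B A   (applied B -> B B)
  Step 4: B B B A  =>  B B B B A   (applied B -> B B)
  Step 5: B B B B A  =>  B B B B B A   (applied B -> B B)
  Step 6: B B B B B A  =>  B B B B B B A   (applied B -> B B)
  Step 7: B B B B B B A  =>  b B B B B B A   (applied B -> b)
  Step 8: b B B B B B A  =>  b b B B B B A   (applied B -> b)
  Step 9: b b B B B B A  =>  b b b B B B A   (applied B -> b)
  Step 10: b b b B B B A  =>  b b b b B B A   (applied B -> b)
  Step 11: b b b b B B A  =>  b b b b B B B A   (applied B -> B B)
  Step 12: b b b b B B B A  =>  b b b b b B B A   (applied B -> b)
  Step 13: b b b b b B B A  =>  b b b b b B B B A   (applied B -> B B)
  Step 14: b b b b b B B B A  =>  b b b b b B B B B A   (applied B -> B B)
  Step 15: b b b b b B B B B A  =>  b b b b b b B B B A   (applied B -> b)
  Step 16: b b b b b b B B B A  =>  b b b b b b b B B A   (applied B -> b)
  Step 17: b b b b b b b B B A  =>  b b b b b b b B B B A   (applied B -> B B)
  Step 18: b b b b b b b B B B A  =>  b b b b b b b b B B A   (applied B -> b)
  Step 19: b b b b b b b b B B A  =>  b b b b b b b b b B A   (applied B -> b)
  Step 20: b b b b b b b b b B A  =>  b b b b b b b b b B B A   (applied B -> B B)
  Step 21: b b b b b b b b b B B A  =>  b b b b b b b b b B B B A   (applied B -> B B)
  Step 22: b b b b b b b b b B B B A  =>  b b b b b b b b b B B B B A   (applied B -> B B)
  Step 23: b b b b b b b b b B B B B A  =>  b b b b b b b b b b B B B A   (applied B -> b)
  Step 24: b b b b b b b b b b B B B A  =>  b b b b b b b b b b b B B A   (applied B -> b)
  Step 25: b b b b b b b b b b b B B A  =>  b b b b b b b b b b b b B A   (applied B -> b)
  Step 26: b b b b b b b b b b b b B A  =>  b b b b b b b b b b b b B B A   (applied B -> B B)
  Step 27: b b b b b b b b b b b b B B A  =>  b b b b b b b b b b b b b B A   (applied B -> b)
  Step 28: b b b b b b b b b b b b b B A  =>  b b b b b b b b b b b b b b A   (applied B -> b)
  Step 29: b b b b b b b b b b b b b b A  =>  b b b b b b b b b b b b b b a   (applied A -> a)
Final yield: b b b b b b b b b b b b b b a
Total rewrite steps: 29

29


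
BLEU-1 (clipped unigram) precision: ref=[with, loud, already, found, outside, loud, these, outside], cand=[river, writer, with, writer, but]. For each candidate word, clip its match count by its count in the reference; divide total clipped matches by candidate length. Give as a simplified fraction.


Reference word counts: {'already': 1, 'found': 1, 'loud': 2, 'outside': 2, 'these': 1, 'with': 1}
Checking each candidate word (with clipping):
  'river' -> not in reference -> no match (matches: 0)
  'writer' -> not in reference -> no match (matches: 0)
  'with' -> in reference (ref count 1, used 1/1) -> match (matches: 1)
  'writer' -> not in reference -> no match (matches: 1)
  'but' -> not in reference -> no match (matches: 1)
Clipped matches: 1, Candidate length: 5
Precision = 1/5

1/5


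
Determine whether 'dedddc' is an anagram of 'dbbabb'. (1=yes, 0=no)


Sort characters of 'dedddc': 'cdddde'
Sort characters of 'dbbabb': 'abbbbd'
Sorted forms differ -> they are NOT anagrams
Result: 0

0


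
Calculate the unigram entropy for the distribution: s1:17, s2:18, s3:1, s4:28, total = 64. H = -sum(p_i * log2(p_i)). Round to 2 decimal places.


Computing entropy H = -sum(p_i * log2(p_i)):
  s1: p = 17/64 = 0.2656, -p*log2(p) = 0.5080
  s2: p = 18/64 = 0.2812, -p*log2(p) = 0.5147
  s3: p = 1/64 = 0.0156, -p*log2(p) = 0.0938
  s4: p = 28/64 = 0.4375, -p*log2(p) = 0.5218
H = sum of terms = 1.6383
Rounded to 2 decimals: 1.64

1.64


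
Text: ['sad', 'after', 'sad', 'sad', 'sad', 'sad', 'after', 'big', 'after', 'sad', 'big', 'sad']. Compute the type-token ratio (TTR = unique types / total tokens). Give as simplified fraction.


Tokens: 12
Unique types: ('after', 'big', 'sad') = 3
TTR = 3/12
Simplify: divide both by 3 -> 1/4
TTR = 1/4

1/4


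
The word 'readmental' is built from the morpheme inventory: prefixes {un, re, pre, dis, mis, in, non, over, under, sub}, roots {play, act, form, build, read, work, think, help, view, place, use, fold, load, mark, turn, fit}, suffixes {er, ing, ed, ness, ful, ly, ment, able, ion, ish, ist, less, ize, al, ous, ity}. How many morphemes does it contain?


Segmenting 'readmental' against the inventory:
  'read' -> root (morpheme 1)
  'ment' -> suffix (morpheme 2)
  'al' -> suffix (morpheme 3)
Total morphemes: 3

3


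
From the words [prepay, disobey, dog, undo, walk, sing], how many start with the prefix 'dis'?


Checking each word for prefix 'dis':
  'prepay' -> no (count: 0)
  'disobey' -> YES, starts with 'dis' (count: 1)
  'dog' -> no (count: 1)
  'undo' -> no (count: 1)
  'walk' -> no (count: 1)
  'sing' -> no (count: 1)
Total with prefix 'dis': 1

1


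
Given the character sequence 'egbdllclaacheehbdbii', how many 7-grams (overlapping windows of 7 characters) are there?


String 'egbdllclaacheehbdbii' has length L = 20.
Number of overlapping n-grams = L - n + 1
Substituting: 20 - 7 + 1 = 14

14


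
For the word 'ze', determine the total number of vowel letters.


Scanning each character of 'ze':
  Position 1: 'z' -> consonant (running count: 0)
  Position 2: 'e' -> vowel (running count: 1)
Total vowels: 1

1


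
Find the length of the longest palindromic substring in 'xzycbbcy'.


Scanning 'xzycbbcy' for palindromic substrings.
Substring at positions 2-7: 'ycbbcy'.
Check: reverse('ycbbcy') = 'ycbbcy' -> palindrome confirmed.
Neighbouring characters ('z' / '-') break symmetry, so it cannot extend further.
No longer palindromic substring exists; longest length = 6

6


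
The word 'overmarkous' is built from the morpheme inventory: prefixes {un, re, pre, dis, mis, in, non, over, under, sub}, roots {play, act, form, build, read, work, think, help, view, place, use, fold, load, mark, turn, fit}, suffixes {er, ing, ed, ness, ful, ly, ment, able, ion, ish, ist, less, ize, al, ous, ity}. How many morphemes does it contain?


Segmenting 'overmarkous' against the inventory:
  'over' -> prefix (morpheme 1)
  'mark' -> root (morpheme 2)
  'ous' -> suffix (morpheme 3)
Total morphemes: 3

3


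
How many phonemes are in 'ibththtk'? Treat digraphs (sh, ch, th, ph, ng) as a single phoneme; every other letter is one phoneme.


Parsing 'ibththtk' greedily, digraphs first:
  'i' -> vowel phoneme (phonemes so far: 1)
  'b' -> consonant phoneme (phonemes so far: 2)
  'th' -> digraph (1 consonant phoneme) (phonemes so far: 3)
  'th' -> digraph (1 consonant phoneme) (phonemes so far: 4)
  't' -> consonant phoneme (phonemes so far: 5)
  'k' -> consonant phoneme (phonemes so far: 6)
Total phonemes: 6

6


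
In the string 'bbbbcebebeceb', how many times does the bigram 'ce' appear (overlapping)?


Scanning 'bbbbcebebeceb' for bigram 'ce':
  Position 0: 'bb' -> no
  Position 1: 'bb' -> no
  Position 2: 'bb' -> no
  Position 3: 'bc' -> no
  Position 4: 'ce' -> MATCH
  Position 5: 'eb' -> no
  Position 6: 'be' -> no
  Position 7: 'eb' -> no
  Position 8: 'be' -> no
  Position 9: 'ec' -> no
  Position 10: 'ce' -> MATCH
  Position 11: 'eb' -> no
Total matches: 2

2


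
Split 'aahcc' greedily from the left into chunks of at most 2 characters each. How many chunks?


'aahcc' has 5 characters.
Chunking with max size 2:
  Chunk 1: 'aa' (positions 0-1)
  Chunk 2: 'hc' (positions 2-3)
  Chunk 3: 'c' (positions 4-4)
Total chunks: ceil(5 / 2) = 3

3


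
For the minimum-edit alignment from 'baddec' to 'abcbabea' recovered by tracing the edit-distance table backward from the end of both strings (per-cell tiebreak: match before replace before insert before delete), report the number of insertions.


Edit distance = 6. Backtracking from cell (6, 8) with preference match > replace > insert > delete,
then listing the resulting alignment 'baddec' -> 'abcbabea' left to right:
  Step 1: insert 'a' [insertion #1]
  Step 2: keep 'b'
  Step 3: insert 'c' [insertion #2]
  Step 4: replace a->b
  Step 5: replace d->a
  Step 6: replace d->b
  Step 7: keep 'e'
  Step 8: replace c->a
Total insertions: 2

2


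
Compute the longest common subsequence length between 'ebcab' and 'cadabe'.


DP table for LCS of 'ebcab' and 'cadabe':
       c  a  d  a  b  e
    0  0  0  0  0  0  0
  e 0  0  0  0  0  0  1
  b 0  0  0  0  0  1  1
  c 0  1  1  1  1  1  1
  a 0  1  2  2  2  2  2
  b 0  1  2  2  2  3  3
LCS: 'cab'
LCS length = 3

3


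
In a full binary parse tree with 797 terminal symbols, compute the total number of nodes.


Leaf nodes (terminals): 797
Internal nodes = n - 1 = 797 - 1 = 796
Total = leaves + internal = 797 + 796 = 1593

1593


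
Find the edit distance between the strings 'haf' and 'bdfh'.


Building DP table for s1='haf' (len 3) and s2='bdfh' (len 4):
       b  d  f  h
    0  1  2  3  4
  h 1  1  2  3  3
  a 2  2  2  3  4
  f 3  3  3  2  3
Edit distance = dp[3][4] = 3

3


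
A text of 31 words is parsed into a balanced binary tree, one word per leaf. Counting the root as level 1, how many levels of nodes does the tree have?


In a balanced binary tree with n leaves the deepest leaf is ceil(log2(n)) edges below the root,
so counting node levels inclusive of root and leaves gives ceil(log2(n)) + 1 levels.
log2(31) = 4.9542
ceil(4.9542) = 5
levels = 5 + 1 = 6

6


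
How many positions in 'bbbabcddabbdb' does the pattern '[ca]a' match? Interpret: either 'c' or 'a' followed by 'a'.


Pattern: [ca]a means either 'c' or 'a' followed by 'a'.
Scanning 'bbbabcddabbdb' position-by-position:
  Pos 0: window 'bb' -> no
  Pos 1: window 'bb' -> no
  Pos 2: window 'ba' -> no
  Pos 3: window 'ab' -> no
  Pos 4: window 'bc' -> no
  Pos 5: window 'cd' -> no
  Pos 6: window 'dd' -> no
  Pos 7: window 'da' -> no
  Pos 8: window 'ab' -> no
  Pos 9: window 'bb' -> no
  Pos 10: window 'bd' -> no
  Pos 11: window 'db' -> no
  Pos 12: window 'b' -> no
Total matches: 0

0
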